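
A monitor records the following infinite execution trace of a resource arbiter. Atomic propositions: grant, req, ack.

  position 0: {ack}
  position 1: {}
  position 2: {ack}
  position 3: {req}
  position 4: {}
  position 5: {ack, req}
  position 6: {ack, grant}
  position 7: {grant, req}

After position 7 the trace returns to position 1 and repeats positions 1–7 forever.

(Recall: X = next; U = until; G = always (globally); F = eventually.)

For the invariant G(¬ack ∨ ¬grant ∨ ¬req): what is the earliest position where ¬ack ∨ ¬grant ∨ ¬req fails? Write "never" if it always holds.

¬ack ∨ ¬grant ∨ ¬req holds at every position 0..7, and those are all the positions the trace ever visits, so the invariant G(¬ack ∨ ¬grant ∨ ¬req) is never violated.

never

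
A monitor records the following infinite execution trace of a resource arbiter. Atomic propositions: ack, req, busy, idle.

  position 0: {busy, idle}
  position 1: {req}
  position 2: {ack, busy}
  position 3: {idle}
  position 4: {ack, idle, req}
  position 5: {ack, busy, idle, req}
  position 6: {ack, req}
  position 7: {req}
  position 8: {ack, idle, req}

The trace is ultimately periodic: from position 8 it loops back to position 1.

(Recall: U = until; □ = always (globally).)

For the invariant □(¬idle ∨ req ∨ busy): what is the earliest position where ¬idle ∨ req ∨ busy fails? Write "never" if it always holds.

3

Check ¬idle ∨ req ∨ busy at each position in order: 0 ✓, 1 ✓, 2 ✓.
At position 3 the labels are {idle}, so ¬idle ∨ req ∨ busy is false there. This is the first violation.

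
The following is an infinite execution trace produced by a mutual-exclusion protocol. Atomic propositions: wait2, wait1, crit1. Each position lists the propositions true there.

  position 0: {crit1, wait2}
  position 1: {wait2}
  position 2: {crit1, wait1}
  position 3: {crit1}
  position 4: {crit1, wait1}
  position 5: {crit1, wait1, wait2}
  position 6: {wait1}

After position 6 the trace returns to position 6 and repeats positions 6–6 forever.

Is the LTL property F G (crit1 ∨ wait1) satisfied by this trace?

Satisfied

G (crit1 ∨ wait1) holds at position 2, which is reachable from 0, so F G (crit1 ∨ wait1) holds.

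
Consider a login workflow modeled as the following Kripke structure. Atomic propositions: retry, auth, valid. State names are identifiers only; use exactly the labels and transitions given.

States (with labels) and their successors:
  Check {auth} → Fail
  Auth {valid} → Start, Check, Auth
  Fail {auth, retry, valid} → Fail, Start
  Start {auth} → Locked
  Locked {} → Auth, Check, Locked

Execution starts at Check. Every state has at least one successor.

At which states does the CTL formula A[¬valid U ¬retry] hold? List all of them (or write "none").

States satisfying ¬valid: {Check, Start, Locked}.
States satisfying ¬retry: {Check, Auth, Start, Locked}.
States satisfying A[¬valid U ¬retry]: {Check, Auth, Start, Locked}.

{Check, Auth, Start, Locked}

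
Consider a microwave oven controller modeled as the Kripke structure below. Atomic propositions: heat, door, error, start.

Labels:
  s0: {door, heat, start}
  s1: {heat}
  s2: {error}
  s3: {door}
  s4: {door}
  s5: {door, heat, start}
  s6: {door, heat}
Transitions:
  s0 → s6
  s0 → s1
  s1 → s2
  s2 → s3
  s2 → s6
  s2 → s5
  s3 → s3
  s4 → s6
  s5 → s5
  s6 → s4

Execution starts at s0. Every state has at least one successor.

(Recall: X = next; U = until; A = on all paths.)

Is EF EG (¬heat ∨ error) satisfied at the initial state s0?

Satisfied

States satisfying EG (¬heat ∨ error): {s2, s3}.
States satisfying EF EG (¬heat ∨ error): {s0, s1, s2, s3}.
Some path from s0 reaches a state where EG (¬heat ∨ error) holds.
s0 ∈ Sat(EF EG (¬heat ∨ error)).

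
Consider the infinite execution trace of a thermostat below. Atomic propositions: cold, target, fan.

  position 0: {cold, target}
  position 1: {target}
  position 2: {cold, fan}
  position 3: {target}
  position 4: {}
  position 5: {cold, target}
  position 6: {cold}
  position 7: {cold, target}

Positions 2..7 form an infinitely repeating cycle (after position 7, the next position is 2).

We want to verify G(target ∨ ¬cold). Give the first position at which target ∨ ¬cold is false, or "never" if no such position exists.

2

Check target ∨ ¬cold at each position in order: 0 ✓, 1 ✓.
At position 2 the labels are {cold, fan}, so target ∨ ¬cold is false there. This is the first violation.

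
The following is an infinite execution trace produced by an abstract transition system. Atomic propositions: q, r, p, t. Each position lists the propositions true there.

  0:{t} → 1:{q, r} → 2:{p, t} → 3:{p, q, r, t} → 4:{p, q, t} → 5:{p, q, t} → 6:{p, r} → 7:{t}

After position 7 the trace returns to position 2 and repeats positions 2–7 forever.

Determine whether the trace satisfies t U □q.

Walking from position 0: at position 1, □q has not yet held and t fails, so t U □q is false.

Does not hold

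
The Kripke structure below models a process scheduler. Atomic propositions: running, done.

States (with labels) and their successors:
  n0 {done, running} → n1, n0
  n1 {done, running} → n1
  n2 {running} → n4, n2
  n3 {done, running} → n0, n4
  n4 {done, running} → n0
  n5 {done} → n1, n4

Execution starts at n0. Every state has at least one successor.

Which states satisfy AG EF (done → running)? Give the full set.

{n0, n1, n2, n3, n4, n5}

States satisfying EF (done → running): {n0, n1, n2, n3, n4, n5}.
States satisfying AG EF (done → running): {n0, n1, n2, n3, n4, n5}.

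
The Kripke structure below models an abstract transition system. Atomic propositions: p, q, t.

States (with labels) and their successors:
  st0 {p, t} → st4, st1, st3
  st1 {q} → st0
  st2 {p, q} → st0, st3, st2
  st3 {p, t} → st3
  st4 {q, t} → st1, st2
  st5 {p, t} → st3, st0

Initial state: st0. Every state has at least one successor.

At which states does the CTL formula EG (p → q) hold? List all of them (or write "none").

States satisfying p → q: {st1, st2, st4}.
States satisfying EG (p → q): {st2, st4}.

{st2, st4}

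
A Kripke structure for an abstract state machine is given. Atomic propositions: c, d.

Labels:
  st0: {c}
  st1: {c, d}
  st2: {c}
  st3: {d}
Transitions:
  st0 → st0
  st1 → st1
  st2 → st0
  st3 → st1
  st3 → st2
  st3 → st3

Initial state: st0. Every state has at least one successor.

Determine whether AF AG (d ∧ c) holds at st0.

No

States satisfying AG (d ∧ c): {st1}.
States satisfying AF AG (d ∧ c): {st1}.
There is a path from st0 along which AG (d ∧ c) never holds.
st0 ∉ Sat(AF AG (d ∧ c)).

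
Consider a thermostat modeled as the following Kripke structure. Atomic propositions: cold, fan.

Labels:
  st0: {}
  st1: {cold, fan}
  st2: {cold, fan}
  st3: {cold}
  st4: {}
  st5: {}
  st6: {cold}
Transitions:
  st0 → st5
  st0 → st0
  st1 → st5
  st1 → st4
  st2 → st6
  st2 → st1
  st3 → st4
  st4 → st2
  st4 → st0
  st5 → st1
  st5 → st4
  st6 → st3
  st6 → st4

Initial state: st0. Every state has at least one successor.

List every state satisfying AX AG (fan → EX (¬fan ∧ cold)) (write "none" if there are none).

States satisfying AG (fan → EX (¬fan ∧ cold)): ∅.
States satisfying AX AG (fan → EX (¬fan ∧ cold)): ∅.

none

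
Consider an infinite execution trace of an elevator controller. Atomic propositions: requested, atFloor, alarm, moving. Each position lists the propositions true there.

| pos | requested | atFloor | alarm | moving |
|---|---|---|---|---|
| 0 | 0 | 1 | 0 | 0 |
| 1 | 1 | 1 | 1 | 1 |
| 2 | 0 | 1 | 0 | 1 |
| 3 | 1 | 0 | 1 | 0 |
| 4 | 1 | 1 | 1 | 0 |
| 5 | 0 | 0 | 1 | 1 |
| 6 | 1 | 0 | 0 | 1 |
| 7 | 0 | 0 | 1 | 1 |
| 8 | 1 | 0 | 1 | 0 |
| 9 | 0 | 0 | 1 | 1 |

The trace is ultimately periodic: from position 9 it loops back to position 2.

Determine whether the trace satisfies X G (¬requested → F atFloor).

The position after 0 is 1; G (¬requested → F atFloor) is true there.

Yes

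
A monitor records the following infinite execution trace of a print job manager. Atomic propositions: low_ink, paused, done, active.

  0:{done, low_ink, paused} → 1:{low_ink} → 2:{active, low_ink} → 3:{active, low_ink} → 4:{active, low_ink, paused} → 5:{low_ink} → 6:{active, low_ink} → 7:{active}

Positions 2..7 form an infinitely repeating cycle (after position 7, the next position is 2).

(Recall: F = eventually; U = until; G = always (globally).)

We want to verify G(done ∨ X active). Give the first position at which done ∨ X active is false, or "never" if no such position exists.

4

Check done ∨ X active at each position in order: 0 ✓, 1 ✓, 2 ✓, 3 ✓.
At position 4 the labels are {active, low_ink, paused} and the next position 5 has {low_ink}, so done ∨ X active is false there. This is the first violation.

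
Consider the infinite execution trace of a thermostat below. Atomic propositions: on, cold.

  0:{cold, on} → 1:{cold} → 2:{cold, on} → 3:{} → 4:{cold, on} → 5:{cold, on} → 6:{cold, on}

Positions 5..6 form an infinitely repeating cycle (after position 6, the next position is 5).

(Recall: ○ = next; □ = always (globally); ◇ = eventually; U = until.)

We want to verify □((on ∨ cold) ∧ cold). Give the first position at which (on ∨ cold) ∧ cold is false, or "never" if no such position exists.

3

Check (on ∨ cold) ∧ cold at each position in order: 0 ✓, 1 ✓, 2 ✓.
At position 3 the labels are {}, so (on ∨ cold) ∧ cold is false there. This is the first violation.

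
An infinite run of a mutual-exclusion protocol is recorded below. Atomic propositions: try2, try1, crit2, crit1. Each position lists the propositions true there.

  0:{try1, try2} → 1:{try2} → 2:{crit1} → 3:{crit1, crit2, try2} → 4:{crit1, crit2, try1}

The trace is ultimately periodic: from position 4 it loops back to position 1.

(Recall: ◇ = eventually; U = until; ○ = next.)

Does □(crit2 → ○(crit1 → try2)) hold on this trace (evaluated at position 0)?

crit2 → ○(crit1 → try2) must hold at every position from 0 onward. It fails at position 3, so □(crit2 → ○(crit1 → try2)) is false.
Positions where crit2 holds: 3, 4.
Check ○(crit1 → try2) at each: 3→fails, 4→ok.

No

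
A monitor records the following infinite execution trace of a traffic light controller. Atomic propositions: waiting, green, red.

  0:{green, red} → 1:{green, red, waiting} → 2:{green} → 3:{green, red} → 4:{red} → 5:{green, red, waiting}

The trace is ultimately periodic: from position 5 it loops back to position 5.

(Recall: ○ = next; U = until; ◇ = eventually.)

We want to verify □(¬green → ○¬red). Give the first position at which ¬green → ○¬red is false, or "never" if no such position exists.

Check ¬green → ○¬red at each position in order: 0 ✓, 1 ✓, 2 ✓, 3 ✓.
At position 4 the labels are {red} and the next position 5 has {green, red, waiting}, so ¬green → ○¬red is false there. This is the first violation.

4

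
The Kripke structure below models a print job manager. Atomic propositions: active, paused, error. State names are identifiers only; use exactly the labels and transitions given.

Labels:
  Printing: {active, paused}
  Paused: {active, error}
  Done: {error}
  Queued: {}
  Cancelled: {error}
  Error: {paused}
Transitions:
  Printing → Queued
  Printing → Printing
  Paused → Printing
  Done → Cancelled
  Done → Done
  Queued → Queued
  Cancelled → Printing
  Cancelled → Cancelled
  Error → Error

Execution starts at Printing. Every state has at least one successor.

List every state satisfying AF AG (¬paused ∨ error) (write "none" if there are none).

States satisfying AG (¬paused ∨ error): {Queued}.
States satisfying AF AG (¬paused ∨ error): {Queued}.

{Queued}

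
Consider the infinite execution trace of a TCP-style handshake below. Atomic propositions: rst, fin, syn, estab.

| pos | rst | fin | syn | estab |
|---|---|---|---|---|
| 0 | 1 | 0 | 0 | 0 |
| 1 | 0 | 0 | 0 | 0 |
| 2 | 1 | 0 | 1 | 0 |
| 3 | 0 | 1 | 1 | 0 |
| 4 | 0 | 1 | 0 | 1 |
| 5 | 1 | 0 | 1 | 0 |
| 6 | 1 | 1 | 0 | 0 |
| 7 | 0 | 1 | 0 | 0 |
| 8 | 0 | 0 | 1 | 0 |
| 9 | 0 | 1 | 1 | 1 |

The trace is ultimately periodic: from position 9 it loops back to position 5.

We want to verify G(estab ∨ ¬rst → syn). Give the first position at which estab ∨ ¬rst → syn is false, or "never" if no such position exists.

1

Check estab ∨ ¬rst → syn at each position in order: 0 ✓.
At position 1 the labels are {}, so estab ∨ ¬rst → syn is false there. This is the first violation.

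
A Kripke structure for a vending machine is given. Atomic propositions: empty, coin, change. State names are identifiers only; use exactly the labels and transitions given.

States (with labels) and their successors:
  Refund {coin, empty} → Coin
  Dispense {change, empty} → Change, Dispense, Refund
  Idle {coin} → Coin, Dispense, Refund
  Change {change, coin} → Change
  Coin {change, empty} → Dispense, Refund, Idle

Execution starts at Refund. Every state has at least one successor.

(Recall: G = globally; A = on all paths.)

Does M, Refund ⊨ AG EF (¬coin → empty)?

States satisfying EF (¬coin → empty): {Refund, Dispense, Idle, Change, Coin}.
States satisfying AG EF (¬coin → empty): {Refund, Dispense, Idle, Change, Coin}.
Every state reachable from Refund satisfies EF (¬coin → empty).
Refund ∈ Sat(AG EF (¬coin → empty)).

Holds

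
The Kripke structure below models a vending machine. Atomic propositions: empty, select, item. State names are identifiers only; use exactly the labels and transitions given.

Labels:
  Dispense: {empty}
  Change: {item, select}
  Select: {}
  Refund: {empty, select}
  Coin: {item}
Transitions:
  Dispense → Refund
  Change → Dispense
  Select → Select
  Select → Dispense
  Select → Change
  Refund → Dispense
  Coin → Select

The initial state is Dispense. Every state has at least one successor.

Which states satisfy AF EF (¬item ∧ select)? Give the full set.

States satisfying EF (¬item ∧ select): {Dispense, Change, Select, Refund, Coin}.
States satisfying AF EF (¬item ∧ select): {Dispense, Change, Select, Refund, Coin}.

{Dispense, Change, Select, Refund, Coin}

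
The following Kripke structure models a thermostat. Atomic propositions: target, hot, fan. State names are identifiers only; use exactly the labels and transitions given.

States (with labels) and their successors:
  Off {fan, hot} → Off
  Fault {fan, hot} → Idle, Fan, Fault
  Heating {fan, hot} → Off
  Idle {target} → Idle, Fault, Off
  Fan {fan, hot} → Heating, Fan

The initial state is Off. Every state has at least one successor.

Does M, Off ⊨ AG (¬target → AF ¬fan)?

States satisfying ¬target → AF ¬fan: {Idle}.
States satisfying AG (¬target → AF ¬fan): ∅.
Off is reachable from Off and violates ¬target → AF ¬fan, so AG fails at Off.
Off ∉ Sat(AG (¬target → AF ¬fan)).

No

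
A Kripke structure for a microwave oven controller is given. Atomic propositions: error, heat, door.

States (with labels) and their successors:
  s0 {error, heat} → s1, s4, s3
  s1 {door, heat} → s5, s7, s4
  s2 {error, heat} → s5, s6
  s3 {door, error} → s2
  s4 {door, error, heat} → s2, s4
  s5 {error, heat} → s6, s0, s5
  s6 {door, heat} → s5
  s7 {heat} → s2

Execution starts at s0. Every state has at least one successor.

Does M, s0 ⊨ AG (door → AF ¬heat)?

No

States satisfying door → AF ¬heat: {s0, s2, s3, s5, s7}.
States satisfying AG (door → AF ¬heat): ∅.
s1 is reachable from s0 and violates door → AF ¬heat, so AG fails at s0.
s0 ∉ Sat(AG (door → AF ¬heat)).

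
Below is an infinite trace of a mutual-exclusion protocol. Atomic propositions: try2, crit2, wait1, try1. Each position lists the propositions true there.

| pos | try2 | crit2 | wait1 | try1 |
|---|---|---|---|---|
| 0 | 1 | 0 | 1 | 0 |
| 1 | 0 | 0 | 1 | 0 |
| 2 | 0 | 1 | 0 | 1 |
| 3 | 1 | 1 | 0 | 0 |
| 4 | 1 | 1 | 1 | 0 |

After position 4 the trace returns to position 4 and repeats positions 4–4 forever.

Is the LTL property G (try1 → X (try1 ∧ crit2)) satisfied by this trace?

No

try1 → X (try1 ∧ crit2) must hold at every position from 0 onward. It fails at position 2, so G (try1 → X (try1 ∧ crit2)) is false.
Positions where try1 holds: 2.
Check X (try1 ∧ crit2) at each: 2→fails.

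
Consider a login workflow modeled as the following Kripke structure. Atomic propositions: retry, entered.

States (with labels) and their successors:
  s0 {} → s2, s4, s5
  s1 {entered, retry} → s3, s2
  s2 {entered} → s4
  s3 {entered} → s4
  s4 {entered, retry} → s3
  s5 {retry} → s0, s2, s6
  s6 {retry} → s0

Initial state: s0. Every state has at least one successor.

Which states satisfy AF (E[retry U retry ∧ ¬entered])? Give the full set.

{s5, s6}

States satisfying E[retry U retry ∧ ¬entered]: {s5, s6}.
States satisfying AF (E[retry U retry ∧ ¬entered]): {s5, s6}.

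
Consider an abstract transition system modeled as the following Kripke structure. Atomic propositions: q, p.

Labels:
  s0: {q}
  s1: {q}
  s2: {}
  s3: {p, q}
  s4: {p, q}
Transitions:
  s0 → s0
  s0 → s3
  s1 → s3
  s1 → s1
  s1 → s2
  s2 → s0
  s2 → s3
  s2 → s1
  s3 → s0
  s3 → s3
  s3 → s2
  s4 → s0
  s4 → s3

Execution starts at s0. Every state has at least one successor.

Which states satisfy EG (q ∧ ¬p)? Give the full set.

States satisfying q ∧ ¬p: {s0, s1}.
States satisfying EG (q ∧ ¬p): {s0, s1}.

{s0, s1}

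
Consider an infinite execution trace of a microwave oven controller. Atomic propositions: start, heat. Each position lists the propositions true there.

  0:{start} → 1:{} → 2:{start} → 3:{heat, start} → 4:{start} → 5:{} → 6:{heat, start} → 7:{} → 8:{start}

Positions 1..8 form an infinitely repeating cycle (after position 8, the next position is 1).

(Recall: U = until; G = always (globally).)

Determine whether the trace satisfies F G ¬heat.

No

G ¬heat is false at every position 0..8, so it never becomes true and F G ¬heat fails.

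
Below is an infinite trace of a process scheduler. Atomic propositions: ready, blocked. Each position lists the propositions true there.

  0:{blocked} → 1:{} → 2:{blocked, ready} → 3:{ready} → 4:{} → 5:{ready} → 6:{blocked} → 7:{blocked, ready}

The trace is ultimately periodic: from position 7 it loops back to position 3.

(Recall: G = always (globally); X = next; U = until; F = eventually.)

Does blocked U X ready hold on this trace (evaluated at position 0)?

Yes

Walking from position 0: X ready first holds at position 1, and blocked holds at every earlier position along the way, so blocked U X ready holds.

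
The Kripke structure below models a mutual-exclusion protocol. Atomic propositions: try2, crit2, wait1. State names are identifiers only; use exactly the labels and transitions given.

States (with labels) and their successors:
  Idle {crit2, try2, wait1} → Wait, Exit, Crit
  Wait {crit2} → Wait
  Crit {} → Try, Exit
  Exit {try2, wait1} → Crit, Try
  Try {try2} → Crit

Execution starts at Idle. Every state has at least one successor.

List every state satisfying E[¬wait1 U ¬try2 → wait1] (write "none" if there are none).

{Idle, Crit, Exit, Try}

States satisfying ¬wait1: {Wait, Crit, Try}.
States satisfying ¬try2 → wait1: {Idle, Exit, Try}.
States satisfying E[¬wait1 U ¬try2 → wait1]: {Idle, Crit, Exit, Try}.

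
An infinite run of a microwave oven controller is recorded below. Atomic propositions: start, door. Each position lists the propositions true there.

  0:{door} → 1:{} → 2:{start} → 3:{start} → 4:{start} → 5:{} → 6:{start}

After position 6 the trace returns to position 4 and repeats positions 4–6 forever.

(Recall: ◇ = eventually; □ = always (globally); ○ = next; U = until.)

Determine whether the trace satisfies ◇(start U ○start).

start U ○start holds at position 1, which is reachable from 0, so ◇(start U ○start) holds.

Satisfied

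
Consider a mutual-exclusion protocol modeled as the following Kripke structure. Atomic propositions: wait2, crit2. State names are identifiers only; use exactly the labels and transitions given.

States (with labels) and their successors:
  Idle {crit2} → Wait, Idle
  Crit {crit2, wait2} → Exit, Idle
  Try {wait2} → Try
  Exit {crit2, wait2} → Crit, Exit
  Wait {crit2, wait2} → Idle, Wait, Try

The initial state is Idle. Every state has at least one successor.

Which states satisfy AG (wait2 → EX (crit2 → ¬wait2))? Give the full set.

States satisfying wait2 → EX (crit2 → ¬wait2): {Idle, Crit, Try, Wait}.
States satisfying AG (wait2 → EX (crit2 → ¬wait2)): {Idle, Try, Wait}.

{Idle, Try, Wait}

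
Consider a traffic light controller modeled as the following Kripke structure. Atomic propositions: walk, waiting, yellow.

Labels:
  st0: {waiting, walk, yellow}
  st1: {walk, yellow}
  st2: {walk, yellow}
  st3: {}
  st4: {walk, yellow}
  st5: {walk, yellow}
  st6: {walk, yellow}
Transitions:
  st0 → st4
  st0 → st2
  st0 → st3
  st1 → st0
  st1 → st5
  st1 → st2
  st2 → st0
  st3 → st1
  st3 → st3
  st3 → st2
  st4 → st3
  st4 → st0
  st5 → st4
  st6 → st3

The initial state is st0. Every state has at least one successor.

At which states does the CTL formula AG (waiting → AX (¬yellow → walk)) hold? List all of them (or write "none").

none

States satisfying waiting → AX (¬yellow → walk): {st1, st2, st3, st4, st5, st6}.
States satisfying AG (waiting → AX (¬yellow → walk)): ∅.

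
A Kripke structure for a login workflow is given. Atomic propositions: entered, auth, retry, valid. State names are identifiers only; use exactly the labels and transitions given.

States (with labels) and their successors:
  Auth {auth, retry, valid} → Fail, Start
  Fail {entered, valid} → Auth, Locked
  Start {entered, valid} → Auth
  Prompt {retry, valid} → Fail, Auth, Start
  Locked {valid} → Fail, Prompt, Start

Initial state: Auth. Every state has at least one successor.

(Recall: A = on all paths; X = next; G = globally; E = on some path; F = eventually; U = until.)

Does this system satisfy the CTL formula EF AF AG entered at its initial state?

Violated

States satisfying AF AG entered: ∅.
States satisfying EF AF AG entered: ∅.
No suitable path/successor from Auth witnesses the formula.
Auth ∉ Sat(EF AF AG entered).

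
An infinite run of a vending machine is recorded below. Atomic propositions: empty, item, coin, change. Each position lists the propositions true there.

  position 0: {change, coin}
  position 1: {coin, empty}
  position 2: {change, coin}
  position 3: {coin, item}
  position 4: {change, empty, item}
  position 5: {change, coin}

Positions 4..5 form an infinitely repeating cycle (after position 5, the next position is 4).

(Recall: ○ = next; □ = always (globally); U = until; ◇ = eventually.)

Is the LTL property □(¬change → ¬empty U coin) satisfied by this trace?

¬change → ¬empty U coin holds at every position 0..5, and those are all positions ever visited, so □(¬change → ¬empty U coin) holds.
Positions where ¬change holds: 1, 3.
Check ¬empty U coin at each: 1→ok, 3→ok.

Yes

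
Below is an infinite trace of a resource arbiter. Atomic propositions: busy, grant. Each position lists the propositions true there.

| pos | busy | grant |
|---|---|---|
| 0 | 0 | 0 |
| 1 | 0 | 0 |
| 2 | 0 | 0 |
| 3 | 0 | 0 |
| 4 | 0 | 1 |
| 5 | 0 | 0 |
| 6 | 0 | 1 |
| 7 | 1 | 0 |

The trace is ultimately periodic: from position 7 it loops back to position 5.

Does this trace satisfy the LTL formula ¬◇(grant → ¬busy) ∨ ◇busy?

Holds

busy holds at position 7, which is reachable from 0, so ◇busy holds.
At position 0: ¬◇(grant → ¬busy) is false; ◇busy is true; so ¬◇(grant → ¬busy) ∨ ◇busy is true.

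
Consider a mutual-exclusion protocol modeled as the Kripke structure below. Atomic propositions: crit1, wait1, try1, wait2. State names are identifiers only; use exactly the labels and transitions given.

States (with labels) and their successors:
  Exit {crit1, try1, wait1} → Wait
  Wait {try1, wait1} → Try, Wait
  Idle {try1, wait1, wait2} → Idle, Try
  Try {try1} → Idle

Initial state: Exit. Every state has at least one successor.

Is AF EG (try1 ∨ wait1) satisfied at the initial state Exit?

Satisfied

States satisfying EG (try1 ∨ wait1): {Exit, Wait, Idle, Try}.
States satisfying AF EG (try1 ∨ wait1): {Exit, Wait, Idle, Try}.
Exit ∈ Sat(AF EG (try1 ∨ wait1)).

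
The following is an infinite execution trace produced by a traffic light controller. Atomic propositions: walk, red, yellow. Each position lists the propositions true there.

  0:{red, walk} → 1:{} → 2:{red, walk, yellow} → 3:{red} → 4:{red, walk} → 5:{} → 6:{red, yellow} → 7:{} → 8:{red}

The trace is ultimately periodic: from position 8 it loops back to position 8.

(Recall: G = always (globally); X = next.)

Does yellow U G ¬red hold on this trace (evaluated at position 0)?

Does not hold

Walking from position 0: at position 0, G ¬red has not yet held and yellow fails, so yellow U G ¬red is false.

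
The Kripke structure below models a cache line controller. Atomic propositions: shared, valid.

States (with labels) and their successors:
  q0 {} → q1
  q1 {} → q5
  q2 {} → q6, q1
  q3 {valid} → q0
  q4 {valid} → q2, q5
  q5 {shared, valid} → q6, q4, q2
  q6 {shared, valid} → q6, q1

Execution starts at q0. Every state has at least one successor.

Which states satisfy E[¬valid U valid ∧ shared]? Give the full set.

{q0, q1, q2, q5, q6}

States satisfying ¬valid: {q0, q1, q2}.
States satisfying valid ∧ shared: {q5, q6}.
States satisfying E[¬valid U valid ∧ shared]: {q0, q1, q2, q5, q6}.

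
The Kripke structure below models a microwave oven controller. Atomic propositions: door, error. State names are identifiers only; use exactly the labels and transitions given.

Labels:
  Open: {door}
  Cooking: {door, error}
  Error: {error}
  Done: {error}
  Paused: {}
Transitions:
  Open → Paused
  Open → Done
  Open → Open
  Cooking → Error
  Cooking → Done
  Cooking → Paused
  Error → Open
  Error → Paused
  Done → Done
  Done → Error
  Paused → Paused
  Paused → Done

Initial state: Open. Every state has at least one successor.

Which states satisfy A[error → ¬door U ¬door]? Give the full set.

States satisfying error → ¬door: {Open, Error, Done, Paused}.
States satisfying ¬door: {Error, Done, Paused}.
States satisfying A[error → ¬door U ¬door]: {Error, Done, Paused}.

{Error, Done, Paused}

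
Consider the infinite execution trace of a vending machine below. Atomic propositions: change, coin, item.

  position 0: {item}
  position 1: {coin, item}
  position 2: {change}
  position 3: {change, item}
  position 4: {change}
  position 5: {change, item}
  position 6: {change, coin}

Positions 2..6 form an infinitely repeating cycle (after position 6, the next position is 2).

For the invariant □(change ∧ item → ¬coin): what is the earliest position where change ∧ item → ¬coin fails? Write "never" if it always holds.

change ∧ item → ¬coin holds at every position 0..6, and those are all the positions the trace ever visits, so the invariant □(change ∧ item → ¬coin) is never violated.

never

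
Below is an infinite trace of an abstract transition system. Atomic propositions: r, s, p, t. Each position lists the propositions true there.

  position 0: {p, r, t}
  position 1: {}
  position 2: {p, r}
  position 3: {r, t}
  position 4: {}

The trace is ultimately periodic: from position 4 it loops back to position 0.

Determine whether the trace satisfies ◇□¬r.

No

□¬r is false at every position 0..4, so it never becomes true and ◇□¬r fails.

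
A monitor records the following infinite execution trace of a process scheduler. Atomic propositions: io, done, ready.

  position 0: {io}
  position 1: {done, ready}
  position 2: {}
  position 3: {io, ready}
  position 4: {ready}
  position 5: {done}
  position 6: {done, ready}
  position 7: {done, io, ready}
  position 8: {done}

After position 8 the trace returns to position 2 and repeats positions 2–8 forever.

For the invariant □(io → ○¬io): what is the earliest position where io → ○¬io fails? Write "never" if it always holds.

io → ○¬io holds at every position 0..8, and those are all the positions the trace ever visits, so the invariant □(io → ○¬io) is never violated.

never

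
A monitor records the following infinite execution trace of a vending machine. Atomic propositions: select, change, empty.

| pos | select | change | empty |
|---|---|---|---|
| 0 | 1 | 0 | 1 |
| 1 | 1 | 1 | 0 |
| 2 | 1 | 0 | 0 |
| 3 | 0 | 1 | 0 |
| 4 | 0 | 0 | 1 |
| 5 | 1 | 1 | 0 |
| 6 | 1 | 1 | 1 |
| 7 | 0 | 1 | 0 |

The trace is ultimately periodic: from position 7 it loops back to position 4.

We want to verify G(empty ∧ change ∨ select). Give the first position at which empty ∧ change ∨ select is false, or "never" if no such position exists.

3

Check empty ∧ change ∨ select at each position in order: 0 ✓, 1 ✓, 2 ✓.
At position 3 the labels are {change}, so empty ∧ change ∨ select is false there. This is the first violation.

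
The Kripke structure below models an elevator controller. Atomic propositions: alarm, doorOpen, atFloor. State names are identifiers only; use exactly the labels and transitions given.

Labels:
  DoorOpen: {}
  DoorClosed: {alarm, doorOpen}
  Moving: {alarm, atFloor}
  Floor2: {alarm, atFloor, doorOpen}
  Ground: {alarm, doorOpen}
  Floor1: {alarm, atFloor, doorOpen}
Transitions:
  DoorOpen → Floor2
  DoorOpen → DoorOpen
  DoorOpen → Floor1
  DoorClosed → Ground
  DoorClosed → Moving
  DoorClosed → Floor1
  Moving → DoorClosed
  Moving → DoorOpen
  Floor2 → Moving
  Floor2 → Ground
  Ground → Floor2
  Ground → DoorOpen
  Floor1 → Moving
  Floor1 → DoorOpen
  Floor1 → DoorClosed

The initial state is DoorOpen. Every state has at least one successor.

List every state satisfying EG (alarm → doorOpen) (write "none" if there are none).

{DoorOpen, DoorClosed, Floor2, Ground, Floor1}

States satisfying alarm → doorOpen: {DoorOpen, DoorClosed, Floor2, Ground, Floor1}.
States satisfying EG (alarm → doorOpen): {DoorOpen, DoorClosed, Floor2, Ground, Floor1}.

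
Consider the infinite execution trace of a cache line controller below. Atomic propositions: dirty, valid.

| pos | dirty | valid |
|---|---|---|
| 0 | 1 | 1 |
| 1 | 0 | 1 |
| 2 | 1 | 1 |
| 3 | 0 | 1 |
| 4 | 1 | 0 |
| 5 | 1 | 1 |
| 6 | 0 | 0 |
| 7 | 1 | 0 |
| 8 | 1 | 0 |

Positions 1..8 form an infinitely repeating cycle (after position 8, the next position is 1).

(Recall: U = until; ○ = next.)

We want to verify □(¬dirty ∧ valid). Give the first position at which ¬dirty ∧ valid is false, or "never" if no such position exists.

At position 0 the labels are {dirty, valid}, so ¬dirty ∧ valid is false there. This is the first violation.

0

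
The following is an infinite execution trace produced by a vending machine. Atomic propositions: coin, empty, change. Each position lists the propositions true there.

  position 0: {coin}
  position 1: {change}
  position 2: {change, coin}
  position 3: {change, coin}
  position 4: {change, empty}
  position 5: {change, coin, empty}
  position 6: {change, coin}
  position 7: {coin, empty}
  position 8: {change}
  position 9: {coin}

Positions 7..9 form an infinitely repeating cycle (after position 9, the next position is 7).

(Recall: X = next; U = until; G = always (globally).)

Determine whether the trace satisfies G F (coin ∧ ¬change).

Yes

F (coin ∧ ¬change) holds at every position 0..9, and those are all positions ever visited, so G F (coin ∧ ¬change) holds.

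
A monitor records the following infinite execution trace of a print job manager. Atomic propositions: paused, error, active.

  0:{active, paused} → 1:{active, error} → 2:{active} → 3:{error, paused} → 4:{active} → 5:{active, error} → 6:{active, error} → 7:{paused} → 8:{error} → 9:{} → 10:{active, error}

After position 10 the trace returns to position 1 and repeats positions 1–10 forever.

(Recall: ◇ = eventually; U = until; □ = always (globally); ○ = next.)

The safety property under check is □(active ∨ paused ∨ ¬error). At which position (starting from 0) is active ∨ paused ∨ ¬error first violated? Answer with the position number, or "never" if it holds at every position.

8

Check active ∨ paused ∨ ¬error at each position in order: 0 ✓, 1 ✓, 2 ✓, 3 ✓, 4 ✓, 5 ✓, 6 ✓, 7 ✓.
At position 8 the labels are {error}, so active ∨ paused ∨ ¬error is false there. This is the first violation.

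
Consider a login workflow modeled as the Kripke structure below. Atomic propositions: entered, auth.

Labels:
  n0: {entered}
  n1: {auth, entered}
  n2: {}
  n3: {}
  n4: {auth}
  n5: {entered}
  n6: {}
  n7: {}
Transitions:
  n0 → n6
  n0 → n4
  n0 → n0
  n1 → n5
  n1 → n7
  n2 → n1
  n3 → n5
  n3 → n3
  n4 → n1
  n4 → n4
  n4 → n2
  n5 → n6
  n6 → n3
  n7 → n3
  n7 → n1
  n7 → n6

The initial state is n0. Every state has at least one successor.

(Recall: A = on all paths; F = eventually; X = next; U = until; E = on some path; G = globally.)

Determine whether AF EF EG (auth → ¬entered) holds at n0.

Satisfied

States satisfying EF EG (auth → ¬entered): {n0, n1, n2, n3, n4, n5, n6, n7}.
States satisfying AF EF EG (auth → ¬entered): {n0, n1, n2, n3, n4, n5, n6, n7}.
n0 ∈ Sat(AF EF EG (auth → ¬entered)).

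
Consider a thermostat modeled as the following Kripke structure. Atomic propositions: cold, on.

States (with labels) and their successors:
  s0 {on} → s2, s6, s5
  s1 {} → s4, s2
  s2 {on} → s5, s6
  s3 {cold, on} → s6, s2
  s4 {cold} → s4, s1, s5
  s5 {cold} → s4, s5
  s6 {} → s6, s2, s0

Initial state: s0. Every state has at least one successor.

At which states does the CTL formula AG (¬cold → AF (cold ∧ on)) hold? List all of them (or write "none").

States satisfying ¬cold → AF (cold ∧ on): {s3, s4, s5}.
States satisfying AG (¬cold → AF (cold ∧ on)): ∅.

none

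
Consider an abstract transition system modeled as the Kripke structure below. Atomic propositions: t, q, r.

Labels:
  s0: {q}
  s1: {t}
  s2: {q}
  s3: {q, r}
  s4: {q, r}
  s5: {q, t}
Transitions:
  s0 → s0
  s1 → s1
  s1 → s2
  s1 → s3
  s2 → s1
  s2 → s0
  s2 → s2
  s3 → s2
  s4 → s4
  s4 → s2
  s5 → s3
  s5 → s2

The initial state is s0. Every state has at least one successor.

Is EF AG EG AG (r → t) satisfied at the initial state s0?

Satisfied

States satisfying AG EG AG (r → t): {s0}.
States satisfying EF AG EG AG (r → t): {s0, s1, s2, s3, s4, s5}.
Some path from s0 reaches a state where AG EG AG (r → t) holds.
s0 ∈ Sat(EF AG EG AG (r → t)).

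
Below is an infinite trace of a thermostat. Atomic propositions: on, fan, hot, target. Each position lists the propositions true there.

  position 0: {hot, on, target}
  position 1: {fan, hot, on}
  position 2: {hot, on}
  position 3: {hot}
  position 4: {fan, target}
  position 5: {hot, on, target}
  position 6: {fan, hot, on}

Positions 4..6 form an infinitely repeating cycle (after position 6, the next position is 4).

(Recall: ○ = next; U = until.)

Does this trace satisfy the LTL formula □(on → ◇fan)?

Yes

on → ◇fan holds at every position 0..6, and those are all positions ever visited, so □(on → ◇fan) holds.
Positions where on holds: 0, 1, 2, 5, 6.
Check ◇fan at each: 0→ok, 1→ok, 2→ok, 5→ok, 6→ok.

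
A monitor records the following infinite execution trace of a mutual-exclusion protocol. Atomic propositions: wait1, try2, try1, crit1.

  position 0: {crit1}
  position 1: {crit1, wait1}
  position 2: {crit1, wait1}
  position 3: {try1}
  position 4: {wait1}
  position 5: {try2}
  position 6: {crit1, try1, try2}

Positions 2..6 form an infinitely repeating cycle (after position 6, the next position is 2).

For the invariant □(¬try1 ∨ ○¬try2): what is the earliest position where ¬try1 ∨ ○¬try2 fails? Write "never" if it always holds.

never

¬try1 ∨ ○¬try2 holds at every position 0..6, and those are all the positions the trace ever visits, so the invariant □(¬try1 ∨ ○¬try2) is never violated.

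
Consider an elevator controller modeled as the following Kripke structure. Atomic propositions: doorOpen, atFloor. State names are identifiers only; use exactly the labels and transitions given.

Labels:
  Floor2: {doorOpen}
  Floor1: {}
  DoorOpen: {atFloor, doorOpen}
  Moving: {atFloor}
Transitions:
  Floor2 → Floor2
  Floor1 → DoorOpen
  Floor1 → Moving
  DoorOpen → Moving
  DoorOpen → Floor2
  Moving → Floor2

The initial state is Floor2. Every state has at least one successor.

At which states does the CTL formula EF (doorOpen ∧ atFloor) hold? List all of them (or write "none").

States satisfying doorOpen ∧ atFloor: {DoorOpen}.
States satisfying EF (doorOpen ∧ atFloor): {Floor1, DoorOpen}.

{Floor1, DoorOpen}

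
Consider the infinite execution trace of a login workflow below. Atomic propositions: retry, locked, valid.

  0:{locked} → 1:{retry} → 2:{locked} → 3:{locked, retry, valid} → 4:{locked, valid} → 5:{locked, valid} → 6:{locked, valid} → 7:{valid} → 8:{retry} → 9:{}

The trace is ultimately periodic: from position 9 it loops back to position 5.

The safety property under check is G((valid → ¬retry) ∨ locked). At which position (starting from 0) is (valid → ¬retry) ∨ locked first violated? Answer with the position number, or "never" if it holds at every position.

never

(valid → ¬retry) ∨ locked holds at every position 0..9, and those are all the positions the trace ever visits, so the invariant G((valid → ¬retry) ∨ locked) is never violated.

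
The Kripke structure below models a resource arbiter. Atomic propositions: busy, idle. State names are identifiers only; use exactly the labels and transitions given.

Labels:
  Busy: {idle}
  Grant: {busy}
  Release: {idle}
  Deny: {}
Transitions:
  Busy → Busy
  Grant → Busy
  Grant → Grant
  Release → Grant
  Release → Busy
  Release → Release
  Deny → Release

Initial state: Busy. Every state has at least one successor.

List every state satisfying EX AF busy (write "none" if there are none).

States satisfying AF busy: {Grant}.
States satisfying EX AF busy: {Grant, Release}.

{Grant, Release}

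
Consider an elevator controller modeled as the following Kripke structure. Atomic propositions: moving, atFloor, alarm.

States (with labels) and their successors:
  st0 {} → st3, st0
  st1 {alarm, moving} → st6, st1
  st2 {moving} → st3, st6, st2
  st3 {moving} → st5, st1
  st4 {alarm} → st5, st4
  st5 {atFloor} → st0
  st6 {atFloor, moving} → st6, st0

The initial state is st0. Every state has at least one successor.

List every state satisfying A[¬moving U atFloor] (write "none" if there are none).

{st5, st6}

States satisfying ¬moving: {st0, st4, st5}.
States satisfying atFloor: {st5, st6}.
States satisfying A[¬moving U atFloor]: {st5, st6}.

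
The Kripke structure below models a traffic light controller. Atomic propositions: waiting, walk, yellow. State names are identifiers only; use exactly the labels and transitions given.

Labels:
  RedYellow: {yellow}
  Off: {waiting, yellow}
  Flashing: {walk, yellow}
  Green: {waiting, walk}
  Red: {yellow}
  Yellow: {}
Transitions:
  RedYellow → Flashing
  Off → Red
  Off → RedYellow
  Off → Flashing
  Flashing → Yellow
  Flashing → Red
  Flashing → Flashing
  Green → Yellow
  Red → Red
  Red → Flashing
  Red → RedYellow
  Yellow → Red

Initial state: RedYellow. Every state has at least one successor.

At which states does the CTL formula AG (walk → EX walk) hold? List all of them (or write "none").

{RedYellow, Off, Flashing, Red, Yellow}

States satisfying walk → EX walk: {RedYellow, Off, Flashing, Red, Yellow}.
States satisfying AG (walk → EX walk): {RedYellow, Off, Flashing, Red, Yellow}.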